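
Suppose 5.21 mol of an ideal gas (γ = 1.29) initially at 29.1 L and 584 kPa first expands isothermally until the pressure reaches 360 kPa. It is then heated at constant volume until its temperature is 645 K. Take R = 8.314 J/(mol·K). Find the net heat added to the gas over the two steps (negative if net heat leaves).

46000 J

T₁ = P₁V₁/(nR) = 584×29.1/(5.21×8.314) = 392 K.
Step 1 — Isothermal: T stays 392 K; PV = const ⇒ V₂ = 47.2 L, P₂ = 360 kPa.
ΔU = 0 (ideal gas, T constant).
W = nRT ln(V₂/V₁) = 5.21×8.314×392×ln(1.62) = 8220 J.
Q = ΔU + W = 8220 J.
State after step 1: P = 360 kPa, V = 47.2 L, T = 392 K.
Step 2 — Isochoric: V stays 47.2 L; P/T = const ⇒ T₂ = 645 K, P₂ = 592 kPa.
W = 0 (no volume change).
ΔU = nCvΔT = 5.21×28.7×(645−392) = 37700 J.
Q = ΔU = 37700 J.
Net over both steps: W = 8220 J, Q = 46000 J, ΔU = 37700 J.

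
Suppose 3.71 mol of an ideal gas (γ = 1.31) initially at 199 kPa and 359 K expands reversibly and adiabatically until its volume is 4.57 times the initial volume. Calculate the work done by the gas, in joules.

13400 J

V₁ = nRT₁/P₁ = 3.71×8.314×359/199 = 55.6 L.
Adiabatic: TV^(γ−1) = const ⇒ T₂ = 359×(0.219)^0.310 = 224 K; PV^γ = const ⇒ P₂ = 27.2 kPa.
ΔU = nCvΔT = 3.71×26.8×(224−359) = -13400 J.
Q = 0 for an adiabatic process, so W = −ΔU = 13400 J.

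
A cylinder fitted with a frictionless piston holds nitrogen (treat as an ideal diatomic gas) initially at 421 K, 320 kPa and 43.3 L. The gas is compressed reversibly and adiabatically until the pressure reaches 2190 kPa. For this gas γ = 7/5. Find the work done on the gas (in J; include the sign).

n = P₁V₁/(RT₁) = 320×43.3/(8.314×421) = 3.96 mol.
Adiabatic: T₂/T₁ = (P₂/P₁)^((γ−1)/γ) ⇒ T₂ = 421×(6.84)^0.286 = 729 K; V₂ = 11.0 L.
ΔU = nCvΔT = 3.96×20.8×(729−421) = 25400 J.
Q = 0 for an adiabatic process, so W = −ΔU = -25400 J.
Work done on the gas = −W_by = 25400 J.

25400 J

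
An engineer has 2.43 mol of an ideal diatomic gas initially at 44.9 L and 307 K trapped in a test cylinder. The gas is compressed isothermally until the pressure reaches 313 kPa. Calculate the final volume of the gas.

P₁ = nRT₁/V₁ = 2.43×8.314×307/44.9 = 138 kPa.
Isothermal: T stays 307 K; PV = const ⇒ V₂ = 19.8 L, P₂ = 313 kPa.

19.8 L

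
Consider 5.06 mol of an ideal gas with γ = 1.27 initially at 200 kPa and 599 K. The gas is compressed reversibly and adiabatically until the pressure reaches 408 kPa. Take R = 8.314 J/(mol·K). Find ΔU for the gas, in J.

V₁ = nRT₁/P₁ = 5.06×8.314×599/200 = 126 L.
Adiabatic: T₂/T₁ = (P₂/P₁)^((γ−1)/γ) ⇒ T₂ = 599×(2.04)^0.213 = 697 K; V₂ = 71.9 L.
For an ideal gas ΔU = nCvΔT with Cv = R/(γ−1) = 30.8 J/(mol·K).
ΔU = 5.06×30.8×(697−599) = 15300 J.

15300 J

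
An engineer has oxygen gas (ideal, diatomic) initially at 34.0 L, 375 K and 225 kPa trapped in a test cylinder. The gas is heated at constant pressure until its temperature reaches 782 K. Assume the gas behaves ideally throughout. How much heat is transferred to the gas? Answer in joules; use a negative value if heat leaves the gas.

29100 J

n = P₁V₁/(RT₁) = 225×34.0/(8.314×375) = 2.45 mol.
Isobaric: P stays 225 kPa; V/T = const ⇒ T₂ = 782 K, V₂ = 70.9 L.
W = PΔV = 225×(70.9−34.0) kPa·L = 8300 J.
ΔU = nCvΔT = 2.45×20.8×(782−375) = 20800 J.
Q = ΔU + W = nCpΔT = 29100 J.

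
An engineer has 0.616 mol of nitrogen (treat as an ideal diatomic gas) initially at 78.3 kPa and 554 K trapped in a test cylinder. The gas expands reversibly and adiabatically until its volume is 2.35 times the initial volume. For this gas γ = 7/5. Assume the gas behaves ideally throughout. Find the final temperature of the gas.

394 K

V₁ = nRT₁/P₁ = 0.616×8.314×554/78.3 = 36.2 L.
Adiabatic: TV^(γ−1) = const ⇒ T₂ = 554×(0.426)^0.400 = 394 K; PV^γ = const ⇒ P₂ = 23.7 kPa.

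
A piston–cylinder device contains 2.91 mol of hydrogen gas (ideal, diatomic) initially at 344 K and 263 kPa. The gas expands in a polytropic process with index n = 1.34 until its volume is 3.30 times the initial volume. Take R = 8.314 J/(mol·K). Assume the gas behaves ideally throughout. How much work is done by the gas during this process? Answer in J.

V₁ = nRT₁/P₁ = 2.91×8.314×344/263 = 31.6 L.
Polytropic n=1.34: T₂ = T₁(V₁/V₂)^(n−1) = 344×(0.303)^0.34 = 229 K; P₂ = P₁(V₁/V₂)^n = 53.1 kPa.
W = (P₁V₁−P₂V₂)/(n−1) = (263×31.6−53.1×104)/0.34 = 8170 J.

8170 J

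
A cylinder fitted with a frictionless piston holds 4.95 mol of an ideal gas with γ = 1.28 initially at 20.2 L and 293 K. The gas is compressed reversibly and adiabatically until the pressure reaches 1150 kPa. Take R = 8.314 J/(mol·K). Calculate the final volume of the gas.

12.1 L

P₁ = nRT₁/V₁ = 4.95×8.314×293/20.2 = 597 kPa.
Adiabatic: T₂/T₁ = (P₂/P₁)^((γ−1)/γ) ⇒ T₂ = 293×(1.93)^0.219 = 338 K; V₂ = 12.1 L.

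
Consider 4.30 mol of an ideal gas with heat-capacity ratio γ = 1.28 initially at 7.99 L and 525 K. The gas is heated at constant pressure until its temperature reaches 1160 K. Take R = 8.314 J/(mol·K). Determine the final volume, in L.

17.7 L

P₁ = nRT₁/V₁ = 4.30×8.314×525/7.99 = 2350 kPa.
Isobaric: P stays 2350 kPa; V/T = const ⇒ T₂ = 1160 K, V₂ = 17.7 L.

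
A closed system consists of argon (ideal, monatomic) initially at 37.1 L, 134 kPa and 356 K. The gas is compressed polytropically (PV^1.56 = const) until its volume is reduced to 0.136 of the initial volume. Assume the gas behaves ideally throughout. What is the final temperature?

1090 K

Polytropic n=1.56: T₂ = T₁(V₁/V₂)^(n−1) = 356×(7.35)^0.56 = 1090 K; P₂ = P₁(V₁/V₂)^n = 3010 kPa.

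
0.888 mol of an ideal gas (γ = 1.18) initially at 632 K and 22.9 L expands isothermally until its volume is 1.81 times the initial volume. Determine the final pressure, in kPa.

113 kPa

P₁ = nRT₁/V₁ = 0.888×8.314×632/22.9 = 204 kPa.
Isothermal: T stays 632 K; PV = const ⇒ V₂ = 41.4 L, P₂ = 113 kPa.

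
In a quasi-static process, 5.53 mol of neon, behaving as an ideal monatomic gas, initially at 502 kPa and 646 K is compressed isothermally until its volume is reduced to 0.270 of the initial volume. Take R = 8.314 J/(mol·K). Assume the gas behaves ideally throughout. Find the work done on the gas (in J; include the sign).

38900 J

V₁ = nRT₁/P₁ = 5.53×8.314×646/502 = 59.2 L.
Isothermal: T stays 646 K; PV = const ⇒ V₂ = 16.0 L, P₂ = 1860 kPa.
W = nRT ln(V₂/V₁) = 5.53×8.314×646×ln(0.270) = -38900 J.
Work done on the gas = −W_by = 38900 J.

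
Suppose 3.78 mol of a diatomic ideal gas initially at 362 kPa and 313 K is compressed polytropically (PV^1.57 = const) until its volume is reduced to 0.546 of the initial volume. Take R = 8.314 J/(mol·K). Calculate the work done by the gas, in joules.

V₁ = nRT₁/P₁ = 3.78×8.314×313/362 = 27.2 L.
Polytropic n=1.57: T₂ = T₁(V₁/V₂)^(n−1) = 313×(1.83)^0.57 = 442 K; P₂ = P₁(V₁/V₂)^n = 936 kPa.
W = (P₁V₁−P₂V₂)/(n−1) = (362×27.2−936×14.8)/0.57 = -7110 J.

-7110 J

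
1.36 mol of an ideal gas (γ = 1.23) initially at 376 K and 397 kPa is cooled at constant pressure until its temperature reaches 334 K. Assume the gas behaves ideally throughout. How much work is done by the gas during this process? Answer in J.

-475 J

V₁ = nRT₁/P₁ = 1.36×8.314×376/397 = 10.7 L.
Isobaric: P stays 397 kPa; V/T = const ⇒ T₂ = 334 K, V₂ = 9.51 L.
W = PΔV = 397×(9.51−10.7) kPa·L = -475 J.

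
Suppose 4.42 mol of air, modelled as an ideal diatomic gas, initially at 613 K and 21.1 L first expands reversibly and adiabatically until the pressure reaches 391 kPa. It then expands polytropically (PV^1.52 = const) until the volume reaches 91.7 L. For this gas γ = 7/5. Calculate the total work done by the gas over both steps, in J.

24600 J

P₁ = nRT₁/V₁ = 4.42×8.314×613/21.1 = 1070 kPa.
Step 1 — Adiabatic: T₂/T₁ = (P₂/P₁)^((γ−1)/γ) ⇒ T₂ = 613×(0.366)^0.286 = 460 K; V₂ = 43.2 L.
ΔU = nCvΔT = 4.42×20.8×(460−613) = -14000 J.
Q = 0 for an adiabatic process, so W = −ΔU = 14000 J.
State after step 1: P = 391 kPa, V = 43.2 L, T = 460 K.
Step 2 — Polytropic n=1.52: T₂ = T₁(V₁/V₂)^(n−1) = 460×(0.472)^0.52 = 311 K; P₂ = P₁(V₁/V₂)^n = 125 kPa.
W = (P₁V₁−P₂V₂)/(n−1) = (391×43.2−125×91.7)/0.52 = 10500 J.
ΔU = nCvΔT = 4.42×20.8×(311−460) = -13700 J.
Q = ΔU + W = -3160 J.
Net over both steps: W = 24600 J, Q = -3160 J, ΔU = -27700 J.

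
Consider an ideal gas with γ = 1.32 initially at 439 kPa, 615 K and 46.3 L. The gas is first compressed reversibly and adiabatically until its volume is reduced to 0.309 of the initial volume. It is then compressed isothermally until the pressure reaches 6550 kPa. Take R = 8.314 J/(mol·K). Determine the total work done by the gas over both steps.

-63100 J

n = P₁V₁/(RT₁) = 439×46.3/(8.314×615) = 3.98 mol.
Step 1 — Adiabatic: TV^(γ−1) = const ⇒ T₂ = 615×(3.24)^0.320 = 896 K; PV^γ = const ⇒ P₂ = 2070 kPa.
ΔU = nCvΔT = 3.98×26.0×(896−615) = 29000 J.
Q = 0 for an adiabatic process, so W = −ΔU = -29000 J.
State after step 1: P = 2070 kPa, V = 14.3 L, T = 896 K.
Step 2 — Isothermal: T stays 896 K; PV = const ⇒ V₂ = 4.52 L, P₂ = 6550 kPa.
ΔU = 0 (ideal gas, T constant).
W = nRT ln(V₂/V₁) = 3.98×8.314×896×ln(0.316) = -34100 J.
Q = ΔU + W = -34100 J.
Net over both steps: W = -63100 J, Q = -34100 J, ΔU = 29000 J.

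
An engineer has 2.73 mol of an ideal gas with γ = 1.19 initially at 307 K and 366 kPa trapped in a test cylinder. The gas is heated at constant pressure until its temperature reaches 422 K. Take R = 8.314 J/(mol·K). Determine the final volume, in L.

V₁ = nRT₁/P₁ = 2.73×8.314×307/366 = 19.0 L.
Isobaric: P stays 366 kPa; V/T = const ⇒ T₂ = 422 K, V₂ = 26.2 L.

26.2 L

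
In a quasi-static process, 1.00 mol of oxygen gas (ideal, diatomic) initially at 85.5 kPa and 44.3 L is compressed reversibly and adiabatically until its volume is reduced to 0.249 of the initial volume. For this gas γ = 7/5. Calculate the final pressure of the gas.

T₁ = P₁V₁/(nR) = 85.5×44.3/(1.00×8.314) = 456 K.
Adiabatic: TV^(γ−1) = const ⇒ T₂ = 456×(4.02)^0.400 = 794 K; PV^γ = const ⇒ P₂ = 599 kPa.

599 kPa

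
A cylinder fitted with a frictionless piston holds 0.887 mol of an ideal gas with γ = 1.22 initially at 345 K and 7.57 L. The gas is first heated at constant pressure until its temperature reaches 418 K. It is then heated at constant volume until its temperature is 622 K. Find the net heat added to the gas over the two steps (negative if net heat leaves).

9820 J

P₁ = nRT₁/V₁ = 0.887×8.314×345/7.57 = 336 kPa.
Step 1 — Isobaric: P stays 336 kPa; V/T = const ⇒ T₂ = 418 K, V₂ = 9.17 L.
W = PΔV = 336×(9.17−7.57) kPa·L = 538 J.
ΔU = nCvΔT = 0.887×37.8×(418−345) = 2450 J.
Q = ΔU + W = nCpΔT = 2990 J.
State after step 1: P = 336 kPa, V = 9.17 L, T = 418 K.
Step 2 — Isochoric: V stays 9.17 L; P/T = const ⇒ T₂ = 622 K, P₂ = 500 kPa.
W = 0 (no volume change).
ΔU = nCvΔT = 0.887×37.8×(622−418) = 6840 J.
Q = ΔU = 6840 J.
Net over both steps: W = 538 J, Q = 9820 J, ΔU = 9290 J.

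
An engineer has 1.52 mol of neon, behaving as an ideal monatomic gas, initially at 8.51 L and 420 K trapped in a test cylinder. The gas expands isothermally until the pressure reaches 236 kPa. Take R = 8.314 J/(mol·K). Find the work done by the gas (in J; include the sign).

P₁ = nRT₁/V₁ = 1.52×8.314×420/8.51 = 624 kPa.
Isothermal: T stays 420 K; PV = const ⇒ V₂ = 22.5 L, P₂ = 236 kPa.
W = nRT ln(V₂/V₁) = 1.52×8.314×420×ln(2.64) = 5160 J.

5160 J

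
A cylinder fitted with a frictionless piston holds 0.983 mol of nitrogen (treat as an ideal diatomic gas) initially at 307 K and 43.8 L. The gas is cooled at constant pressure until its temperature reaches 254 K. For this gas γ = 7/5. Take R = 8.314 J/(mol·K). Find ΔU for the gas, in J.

-1080 J

P₁ = nRT₁/V₁ = 0.983×8.314×307/43.8 = 57.3 kPa.
Isobaric: P stays 57.3 kPa; V/T = const ⇒ T₂ = 254 K, V₂ = 36.2 L.
For an ideal gas ΔU = nCvΔT with Cv = (5/2)R = 20.8 J/(mol·K).
ΔU = 0.983×20.8×(254−307) = -1080 J.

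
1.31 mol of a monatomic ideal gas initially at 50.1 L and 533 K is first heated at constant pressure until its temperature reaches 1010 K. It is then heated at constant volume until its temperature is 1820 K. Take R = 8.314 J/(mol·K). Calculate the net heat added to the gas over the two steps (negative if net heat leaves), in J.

P₁ = nRT₁/V₁ = 1.31×8.314×533/50.1 = 116 kPa.
Step 1 — Isobaric: P stays 116 kPa; V/T = const ⇒ T₂ = 1010 K, V₂ = 94.9 L.
W = PΔV = 116×(94.9−50.1) kPa·L = 5200 J.
ΔU = nCvΔT = 1.31×12.5×(1010−533) = 7790 J.
Q = ΔU + W = nCpΔT = 13000 J.
State after step 1: P = 116 kPa, V = 94.9 L, T = 1010 K.
Step 2 — Isochoric: V stays 94.9 L; P/T = const ⇒ T₂ = 1820 K, P₂ = 209 kPa.
W = 0 (no volume change).
ΔU = nCvΔT = 1.31×12.5×(1820−1010) = 13200 J.
Q = ΔU = 13200 J.
Net over both steps: W = 5200 J, Q = 26200 J, ΔU = 21000 J.

26200 J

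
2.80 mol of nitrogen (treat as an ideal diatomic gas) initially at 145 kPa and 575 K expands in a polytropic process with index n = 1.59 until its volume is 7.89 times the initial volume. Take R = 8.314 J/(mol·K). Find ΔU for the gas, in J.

-23600 J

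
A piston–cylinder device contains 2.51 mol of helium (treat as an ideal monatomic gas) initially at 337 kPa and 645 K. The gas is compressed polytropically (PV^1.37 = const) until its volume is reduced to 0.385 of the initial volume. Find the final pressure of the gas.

V₁ = nRT₁/P₁ = 2.51×8.314×645/337 = 39.9 L.
Polytropic n=1.37: T₂ = T₁(V₁/V₂)^(n−1) = 645×(2.60)^0.37 = 918 K; P₂ = P₁(V₁/V₂)^n = 1250 kPa.

1250 kPa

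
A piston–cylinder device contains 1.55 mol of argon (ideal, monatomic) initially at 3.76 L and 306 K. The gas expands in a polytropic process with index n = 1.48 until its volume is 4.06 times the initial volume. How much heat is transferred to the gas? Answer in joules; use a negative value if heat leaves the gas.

1130 J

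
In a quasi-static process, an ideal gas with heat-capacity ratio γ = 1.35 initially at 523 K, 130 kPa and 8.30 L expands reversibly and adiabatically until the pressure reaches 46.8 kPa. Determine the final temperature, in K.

401 K

Adiabatic: T₂/T₁ = (P₂/P₁)^((γ−1)/γ) ⇒ T₂ = 523×(0.360)^0.259 = 401 K; V₂ = 17.7 L.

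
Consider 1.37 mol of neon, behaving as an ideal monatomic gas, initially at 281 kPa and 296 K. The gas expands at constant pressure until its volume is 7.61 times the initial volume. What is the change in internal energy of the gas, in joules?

33400 J

V₁ = nRT₁/P₁ = 1.37×8.314×296/281 = 12.0 L.
Isobaric: P stays 281 kPa; V/T = const ⇒ T₂ = 2250 K, V₂ = 91.3 L.
For an ideal gas ΔU = nCvΔT with Cv = (3/2)R = 12.5 J/(mol·K).
ΔU = 1.37×12.5×(2250−296) = 33400 J.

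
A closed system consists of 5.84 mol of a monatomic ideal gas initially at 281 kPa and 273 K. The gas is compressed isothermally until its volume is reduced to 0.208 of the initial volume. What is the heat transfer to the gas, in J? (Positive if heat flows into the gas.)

-20800 J

V₁ = nRT₁/P₁ = 5.84×8.314×273/281 = 47.2 L.
Isothermal: T stays 273 K; PV = const ⇒ V₂ = 9.81 L, P₂ = 1350 kPa.
ΔU = 0 (ideal gas, T constant).
W = nRT ln(V₂/V₁) = 5.84×8.314×273×ln(0.208) = -20800 J.
Q = ΔU + W = -20800 J.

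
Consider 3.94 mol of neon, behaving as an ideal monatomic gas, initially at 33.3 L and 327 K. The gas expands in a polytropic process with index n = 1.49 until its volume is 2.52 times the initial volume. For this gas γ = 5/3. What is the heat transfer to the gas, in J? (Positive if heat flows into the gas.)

P₁ = nRT₁/V₁ = 3.94×8.314×327/33.3 = 322 kPa.
Polytropic n=1.49: T₂ = T₁(V₁/V₂)^(n−1) = 327×(0.397)^0.49 = 208 K; P₂ = P₁(V₁/V₂)^n = 81.2 kPa.
W = (P₁V₁−P₂V₂)/(n−1) = (322×33.3−81.2×83.9)/0.49 = 7960 J.
ΔU = nCvΔT = 3.94×12.5×(208−327) = -5850 J.
Q = ΔU + W = 2110 J.

2110 J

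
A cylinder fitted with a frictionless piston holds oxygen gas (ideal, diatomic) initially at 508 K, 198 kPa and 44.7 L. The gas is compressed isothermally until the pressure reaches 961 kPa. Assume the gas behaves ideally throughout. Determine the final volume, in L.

Isothermal: T stays 508 K; PV = const ⇒ V₂ = 9.21 L, P₂ = 961 kPa.

9.21 L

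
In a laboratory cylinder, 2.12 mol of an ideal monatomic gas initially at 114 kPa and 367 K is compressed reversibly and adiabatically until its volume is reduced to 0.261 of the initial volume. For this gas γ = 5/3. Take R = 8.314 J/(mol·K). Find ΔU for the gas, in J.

V₁ = nRT₁/P₁ = 2.12×8.314×367/114 = 56.7 L.
Adiabatic: TV^(γ−1) = const ⇒ T₂ = 367×(3.83)^0.667 = 899 K; PV^γ = const ⇒ P₂ = 1070 kPa.
For an ideal gas ΔU = nCvΔT with Cv = (3/2)R = 12.5 J/(mol·K).
ΔU = 2.12×12.5×(899−367) = 14100 J.

14100 J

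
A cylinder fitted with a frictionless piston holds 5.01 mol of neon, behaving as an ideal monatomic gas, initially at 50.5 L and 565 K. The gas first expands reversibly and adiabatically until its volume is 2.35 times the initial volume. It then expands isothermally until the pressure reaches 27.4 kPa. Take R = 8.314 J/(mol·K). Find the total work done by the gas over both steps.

34100 J

P₁ = nRT₁/V₁ = 5.01×8.314×565/50.5 = 466 kPa.
Step 1 — Adiabatic: TV^(γ−1) = const ⇒ T₂ = 565×(0.426)^0.667 = 320 K; PV^γ = const ⇒ P₂ = 112 kPa.
ΔU = nCvΔT = 5.01×12.5×(320−565) = -15300 J.
Q = 0 for an adiabatic process, so W = −ΔU = 15300 J.
State after step 1: P = 112 kPa, V = 119 L, T = 320 K.
Step 2 — Isothermal: T stays 320 K; PV = const ⇒ V₂ = 486 L, P₂ = 27.4 kPa.
ΔU = 0 (ideal gas, T constant).
W = nRT ln(V₂/V₁) = 5.01×8.314×320×ln(4.09) = 18800 J.
Q = ΔU + W = 18800 J.
Net over both steps: W = 34100 J, Q = 18800 J, ΔU = -15300 J.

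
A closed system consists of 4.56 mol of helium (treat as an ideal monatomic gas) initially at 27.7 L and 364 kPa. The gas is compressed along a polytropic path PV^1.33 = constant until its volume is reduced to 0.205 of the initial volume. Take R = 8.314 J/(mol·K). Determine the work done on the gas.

21000 J

T₁ = P₁V₁/(nR) = 364×27.7/(4.56×8.314) = 266 K.
Polytropic n=1.33: T₂ = T₁(V₁/V₂)^(n−1) = 266×(4.88)^0.33 = 449 K; P₂ = P₁(V₁/V₂)^n = 3000 kPa.
W = (P₁V₁−P₂V₂)/(n−1) = (364×27.7−3000×5.68)/0.33 = -21000 J.
Work done on the gas = −W_by = 21000 J.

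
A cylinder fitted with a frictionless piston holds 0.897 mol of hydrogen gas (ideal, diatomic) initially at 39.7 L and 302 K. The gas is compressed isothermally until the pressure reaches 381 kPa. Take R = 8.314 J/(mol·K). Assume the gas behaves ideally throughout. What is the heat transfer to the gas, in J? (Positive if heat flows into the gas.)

-4290 J

P₁ = nRT₁/V₁ = 0.897×8.314×302/39.7 = 56.7 kPa.
Isothermal: T stays 302 K; PV = const ⇒ V₂ = 5.91 L, P₂ = 381 kPa.
ΔU = 0 (ideal gas, T constant).
W = nRT ln(V₂/V₁) = 0.897×8.314×302×ln(0.149) = -4290 J.
Q = ΔU + W = -4290 J.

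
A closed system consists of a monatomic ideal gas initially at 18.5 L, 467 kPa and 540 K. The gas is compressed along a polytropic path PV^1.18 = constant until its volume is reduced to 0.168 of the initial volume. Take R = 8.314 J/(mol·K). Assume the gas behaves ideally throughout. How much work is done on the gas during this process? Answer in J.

n = P₁V₁/(RT₁) = 467×18.5/(8.314×540) = 1.92 mol.
Polytropic n=1.18: T₂ = T₁(V₁/V₂)^(n−1) = 540×(5.95)^0.18 = 744 K; P₂ = P₁(V₁/V₂)^n = 3830 kPa.
W = (P₁V₁−P₂V₂)/(n−1) = (467×18.5−3830×3.11)/0.18 = -18200 J.
Work done on the gas = −W_by = 18200 J.

18200 J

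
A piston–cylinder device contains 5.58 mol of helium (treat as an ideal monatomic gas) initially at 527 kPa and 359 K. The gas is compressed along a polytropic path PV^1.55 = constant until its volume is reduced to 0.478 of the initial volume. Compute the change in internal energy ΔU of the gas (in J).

12500 J

V₁ = nRT₁/P₁ = 5.58×8.314×359/527 = 31.6 L.
Polytropic n=1.55: T₂ = T₁(V₁/V₂)^(n−1) = 359×(2.09)^0.55 = 539 K; P₂ = P₁(V₁/V₂)^n = 1650 kPa.
For an ideal gas ΔU = nCvΔT with Cv = (3/2)R = 12.5 J/(mol·K).
ΔU = 5.58×12.5×(539−359) = 12500 J.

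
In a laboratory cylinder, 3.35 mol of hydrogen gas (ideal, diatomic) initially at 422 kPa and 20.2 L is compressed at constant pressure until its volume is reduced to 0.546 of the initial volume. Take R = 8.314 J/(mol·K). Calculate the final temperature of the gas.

167 K

T₁ = P₁V₁/(nR) = 422×20.2/(3.35×8.314) = 306 K.
Isobaric: P stays 422 kPa; V/T = const ⇒ T₂ = 167 K, V₂ = 11.0 L.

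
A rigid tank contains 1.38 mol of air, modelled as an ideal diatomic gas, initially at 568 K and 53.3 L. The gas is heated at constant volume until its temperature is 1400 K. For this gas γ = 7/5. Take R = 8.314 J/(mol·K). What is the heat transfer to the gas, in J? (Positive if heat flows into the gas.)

P₁ = nRT₁/V₁ = 1.38×8.314×568/53.3 = 122 kPa.
Isochoric: V stays 53.3 L; P/T = const ⇒ T₂ = 1400 K, P₂ = 301 kPa.
W = 0 (no volume change).
ΔU = nCvΔT = 1.38×20.8×(1400−568) = 23900 J.
Q = ΔU = 23900 J.

23900 J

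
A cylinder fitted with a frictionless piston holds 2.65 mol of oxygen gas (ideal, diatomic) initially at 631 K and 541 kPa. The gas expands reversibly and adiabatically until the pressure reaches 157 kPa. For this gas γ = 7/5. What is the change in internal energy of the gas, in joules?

V₁ = nRT₁/P₁ = 2.65×8.314×631/541 = 25.7 L.
Adiabatic: T₂/T₁ = (P₂/P₁)^((γ−1)/γ) ⇒ T₂ = 631×(0.290)^0.286 = 443 K; V₂ = 62.2 L.
For an ideal gas ΔU = nCvΔT with Cv = (5/2)R = 20.8 J/(mol·K).
ΔU = 2.65×20.8×(443−631) = -10300 J.

-10300 J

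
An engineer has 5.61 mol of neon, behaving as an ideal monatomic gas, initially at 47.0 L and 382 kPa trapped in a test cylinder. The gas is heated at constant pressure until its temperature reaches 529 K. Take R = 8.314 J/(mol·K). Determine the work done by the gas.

T₁ = P₁V₁/(nR) = 382×47.0/(5.61×8.314) = 385 K.
Isobaric: P stays 382 kPa; V/T = const ⇒ T₂ = 529 K, V₂ = 64.6 L.
W = PΔV = 382×(64.6−47.0) kPa·L = 6720 J.

6720 J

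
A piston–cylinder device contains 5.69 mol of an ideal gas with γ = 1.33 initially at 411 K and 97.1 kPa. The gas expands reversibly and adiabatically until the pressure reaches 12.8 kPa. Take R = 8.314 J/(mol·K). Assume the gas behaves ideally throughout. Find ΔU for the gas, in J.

-23300 J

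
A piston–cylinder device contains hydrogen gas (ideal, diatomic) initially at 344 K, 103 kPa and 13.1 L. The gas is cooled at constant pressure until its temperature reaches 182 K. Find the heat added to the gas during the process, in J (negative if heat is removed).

n = P₁V₁/(RT₁) = 103×13.1/(8.314×344) = 0.472 mol.
Isobaric: P stays 103 kPa; V/T = const ⇒ T₂ = 182 K, V₂ = 6.93 L.
W = PΔV = 103×(6.93−13.1) kPa·L = -635 J.
ΔU = nCvΔT = 0.472×20.8×(182−344) = -1590 J.
Q = ΔU + W = nCpΔT = -2220 J.

-2220 J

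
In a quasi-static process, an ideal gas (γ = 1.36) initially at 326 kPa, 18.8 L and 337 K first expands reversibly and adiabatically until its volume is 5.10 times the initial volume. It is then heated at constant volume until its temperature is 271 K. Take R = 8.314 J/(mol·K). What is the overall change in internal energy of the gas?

-3330 J

n = P₁V₁/(RT₁) = 326×18.8/(8.314×337) = 2.19 mol.
Step 1 — Adiabatic: TV^(γ−1) = const ⇒ T₂ = 337×(0.196)^0.360 = 187 K; PV^γ = const ⇒ P₂ = 35.6 kPa.
ΔU = nCvΔT = 2.19×23.1×(187−337) = -7550 J.
Q = 0 for an adiabatic process, so W = −ΔU = 7550 J.
State after step 1: P = 35.6 kPa, V = 95.9 L, T = 187 K.
Step 2 — Isochoric: V stays 95.9 L; P/T = const ⇒ T₂ = 271 K, P₂ = 51.4 kPa.
W = 0 (no volume change).
ΔU = nCvΔT = 2.19×23.1×(271−187) = 4220 J.
Q = ΔU = 4220 J.
Net over both steps: W = 7550 J, Q = 4220 J, ΔU = -3330 J.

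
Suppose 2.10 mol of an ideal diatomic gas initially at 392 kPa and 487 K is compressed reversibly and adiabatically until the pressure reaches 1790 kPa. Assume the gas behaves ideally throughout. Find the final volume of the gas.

7.33 L

V₁ = nRT₁/P₁ = 2.10×8.314×487/392 = 21.7 L.
Adiabatic: T₂/T₁ = (P₂/P₁)^((γ−1)/γ) ⇒ T₂ = 487×(4.57)^0.286 = 752 K; V₂ = 7.33 L.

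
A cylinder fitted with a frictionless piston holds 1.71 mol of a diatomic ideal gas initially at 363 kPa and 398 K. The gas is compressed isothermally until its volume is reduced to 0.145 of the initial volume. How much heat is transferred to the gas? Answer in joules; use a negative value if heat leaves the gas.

-10900 J

V₁ = nRT₁/P₁ = 1.71×8.314×398/363 = 15.6 L.
Isothermal: T stays 398 K; PV = const ⇒ V₂ = 2.26 L, P₂ = 2500 kPa.
ΔU = 0 (ideal gas, T constant).
W = nRT ln(V₂/V₁) = 1.71×8.314×398×ln(0.145) = -10900 J.
Q = ΔU + W = -10900 J.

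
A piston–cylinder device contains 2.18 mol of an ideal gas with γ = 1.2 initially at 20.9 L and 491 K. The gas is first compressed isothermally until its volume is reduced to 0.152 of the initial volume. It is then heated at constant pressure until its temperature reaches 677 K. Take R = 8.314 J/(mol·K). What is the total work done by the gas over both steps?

P₁ = nRT₁/V₁ = 2.18×8.314×491/20.9 = 426 kPa.
Step 1 — Isothermal: T stays 491 K; PV = const ⇒ V₂ = 3.18 L, P₂ = 2800 kPa.
ΔU = 0 (ideal gas, T constant).
W = nRT ln(V₂/V₁) = 2.18×8.314×491×ln(0.152) = -16800 J.
Q = ΔU + W = -16800 J.
State after step 1: P = 2800 kPa, V = 3.18 L, T = 491 K.
Step 2 — Isobaric: P stays 2800 kPa; V/T = const ⇒ T₂ = 677 K, V₂ = 4.38 L.
W = PΔV = 2800×(4.38−3.18) kPa·L = 3370 J.
ΔU = nCvΔT = 2.18×41.6×(677−491) = 16900 J.
Q = ΔU + W = nCpΔT = 20200 J.
Net over both steps: W = -13400 J, Q = 3460 J, ΔU = 16900 J.

-13400 J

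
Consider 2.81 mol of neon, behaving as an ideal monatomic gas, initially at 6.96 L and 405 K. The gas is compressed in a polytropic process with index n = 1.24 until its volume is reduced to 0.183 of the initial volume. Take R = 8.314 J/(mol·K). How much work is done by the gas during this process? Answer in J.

P₁ = nRT₁/V₁ = 2.81×8.314×405/6.96 = 1360 kPa.
Polytropic n=1.24: T₂ = T₁(V₁/V₂)^(n−1) = 405×(5.46)^0.24 = 609 K; P₂ = P₁(V₁/V₂)^n = 11200 kPa.
W = (P₁V₁−P₂V₂)/(n−1) = (1360×6.96−11200×1.27)/0.24 = -19800 J.

-19800 J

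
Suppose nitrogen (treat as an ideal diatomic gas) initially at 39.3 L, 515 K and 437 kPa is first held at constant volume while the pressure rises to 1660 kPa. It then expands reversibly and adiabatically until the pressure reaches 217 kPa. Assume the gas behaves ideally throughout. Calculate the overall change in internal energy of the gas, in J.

n = P₁V₁/(RT₁) = 437×39.3/(8.314×515) = 4.01 mol.
Step 1 — Isochoric: V stays 39.3 L; P/T = const ⇒ T₂ = 1960 K, P₂ = 1660 kPa.
W = 0 (no volume change).
ΔU = nCvΔT = 4.01×20.8×(1960−515) = 120000 J.
Q = ΔU = 120000 J.
State after step 1: P = 1660 kPa, V = 39.3 L, T = 1960 K.
Step 2 — Adiabatic: T₂/T₁ = (P₂/P₁)^((γ−1)/γ) ⇒ T₂ = 1960×(0.131)^0.286 = 1090 K; V₂ = 168 L.
ΔU = nCvΔT = 4.01×20.8×(1090−1960) = -71900 J.
Q = 0 for an adiabatic process, so W = −ΔU = 71900 J.
Net over both steps: W = 71900 J, Q = 120000 J, ΔU = 48300 J.

48300 J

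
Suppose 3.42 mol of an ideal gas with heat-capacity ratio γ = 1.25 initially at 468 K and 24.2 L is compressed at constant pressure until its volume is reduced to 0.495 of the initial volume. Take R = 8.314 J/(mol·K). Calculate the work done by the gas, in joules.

-6720 J

P₁ = nRT₁/V₁ = 3.42×8.314×468/24.2 = 550 kPa.
Isobaric: P stays 550 kPa; V/T = const ⇒ T₂ = 232 K, V₂ = 12.0 L.
W = PΔV = 550×(12.0−24.2) kPa·L = -6720 J.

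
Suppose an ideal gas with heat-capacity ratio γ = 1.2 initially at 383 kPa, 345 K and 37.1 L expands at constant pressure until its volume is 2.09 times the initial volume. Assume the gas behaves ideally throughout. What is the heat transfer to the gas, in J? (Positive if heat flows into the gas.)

92900 J

n = P₁V₁/(RT₁) = 383×37.1/(8.314×345) = 4.95 mol.
Isobaric: P stays 383 kPa; V/T = const ⇒ T₂ = 721 K, V₂ = 77.5 L.
W = PΔV = 383×(77.5−37.1) kPa·L = 15500 J.
ΔU = nCvΔT = 4.95×41.6×(721−345) = 77400 J.
Q = ΔU + W = nCpΔT = 92900 J.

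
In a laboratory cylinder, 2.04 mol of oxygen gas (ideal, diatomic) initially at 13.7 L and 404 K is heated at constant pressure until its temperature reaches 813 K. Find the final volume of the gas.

27.6 L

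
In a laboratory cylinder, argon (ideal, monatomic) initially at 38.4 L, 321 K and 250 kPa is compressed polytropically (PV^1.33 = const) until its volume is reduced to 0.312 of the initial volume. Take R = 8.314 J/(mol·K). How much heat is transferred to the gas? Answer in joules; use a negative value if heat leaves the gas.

-6890 J

n = P₁V₁/(RT₁) = 250×38.4/(8.314×321) = 3.60 mol.
Polytropic n=1.33: T₂ = T₁(V₁/V₂)^(n−1) = 321×(3.21)^0.33 = 471 K; P₂ = P₁(V₁/V₂)^n = 1180 kPa.
W = (P₁V₁−P₂V₂)/(n−1) = (250×38.4−1180×12.0)/0.33 = -13600 J.
ΔU = nCvΔT = 3.60×12.5×(471−321) = 6750 J.
Q = ΔU + W = -6890 J.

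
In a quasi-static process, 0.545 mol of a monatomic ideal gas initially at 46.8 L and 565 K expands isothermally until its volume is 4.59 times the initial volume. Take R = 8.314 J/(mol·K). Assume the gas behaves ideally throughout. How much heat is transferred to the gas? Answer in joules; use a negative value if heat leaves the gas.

3900 J

P₁ = nRT₁/V₁ = 0.545×8.314×565/46.8 = 54.7 kPa.
Isothermal: T stays 565 K; PV = const ⇒ V₂ = 215 L, P₂ = 11.9 kPa.
ΔU = 0 (ideal gas, T constant).
W = nRT ln(V₂/V₁) = 0.545×8.314×565×ln(4.59) = 3900 J.
Q = ΔU + W = 3900 J.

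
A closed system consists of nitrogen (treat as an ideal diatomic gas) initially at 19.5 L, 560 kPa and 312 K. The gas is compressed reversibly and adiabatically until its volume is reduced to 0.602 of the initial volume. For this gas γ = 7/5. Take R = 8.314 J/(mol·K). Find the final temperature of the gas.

Adiabatic: TV^(γ−1) = const ⇒ T₂ = 312×(1.66)^0.400 = 382 K; PV^γ = const ⇒ P₂ = 1140 kPa.

382 K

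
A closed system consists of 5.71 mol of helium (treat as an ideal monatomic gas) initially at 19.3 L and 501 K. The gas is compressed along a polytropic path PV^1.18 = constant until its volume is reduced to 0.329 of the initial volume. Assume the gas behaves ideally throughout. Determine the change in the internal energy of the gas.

P₁ = nRT₁/V₁ = 5.71×8.314×501/19.3 = 1230 kPa.
Polytropic n=1.18: T₂ = T₁(V₁/V₂)^(n−1) = 501×(3.04)^0.18 = 612 K; P₂ = P₁(V₁/V₂)^n = 4580 kPa.
For an ideal gas ΔU = nCvΔT with Cv = (3/2)R = 12.5 J/(mol·K).
ΔU = 5.71×12.5×(612−501) = 7900 J.

7900 J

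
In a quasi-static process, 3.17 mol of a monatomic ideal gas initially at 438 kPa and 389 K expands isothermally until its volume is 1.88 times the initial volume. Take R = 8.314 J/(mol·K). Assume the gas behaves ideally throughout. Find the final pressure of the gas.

V₁ = nRT₁/P₁ = 3.17×8.314×389/438 = 23.4 L.
Isothermal: T stays 389 K; PV = const ⇒ V₂ = 44.0 L, P₂ = 233 kPa.

233 kPa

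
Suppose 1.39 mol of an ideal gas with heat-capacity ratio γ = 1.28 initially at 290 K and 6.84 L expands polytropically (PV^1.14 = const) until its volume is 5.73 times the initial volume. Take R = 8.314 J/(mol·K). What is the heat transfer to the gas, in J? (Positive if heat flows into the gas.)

2600 J

P₁ = nRT₁/V₁ = 1.39×8.314×290/6.84 = 490 kPa.
Polytropic n=1.14: T₂ = T₁(V₁/V₂)^(n−1) = 290×(0.175)^0.14 = 227 K; P₂ = P₁(V₁/V₂)^n = 67.0 kPa.
W = (P₁V₁−P₂V₂)/(n−1) = (490×6.84−67.0×39.2)/0.14 = 5190 J.
ΔU = nCvΔT = 1.39×29.7×(227−290) = -2600 J.
Q = ΔU + W = 2600 J.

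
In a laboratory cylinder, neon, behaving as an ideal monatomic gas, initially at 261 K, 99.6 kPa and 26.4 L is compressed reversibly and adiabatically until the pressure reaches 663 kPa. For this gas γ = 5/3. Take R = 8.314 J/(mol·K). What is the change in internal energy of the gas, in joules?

n = P₁V₁/(RT₁) = 99.6×26.4/(8.314×261) = 1.21 mol.
Adiabatic: T₂/T₁ = (P₂/P₁)^((γ−1)/γ) ⇒ T₂ = 261×(6.66)^0.400 = 557 K; V₂ = 8.47 L.
For an ideal gas ΔU = nCvΔT with Cv = (3/2)R = 12.5 J/(mol·K).
ΔU = 1.21×12.5×(557−261) = 4470 J.

4470 J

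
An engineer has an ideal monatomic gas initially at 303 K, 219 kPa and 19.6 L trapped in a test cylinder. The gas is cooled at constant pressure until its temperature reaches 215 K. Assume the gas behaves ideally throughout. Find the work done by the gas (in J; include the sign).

-1250 J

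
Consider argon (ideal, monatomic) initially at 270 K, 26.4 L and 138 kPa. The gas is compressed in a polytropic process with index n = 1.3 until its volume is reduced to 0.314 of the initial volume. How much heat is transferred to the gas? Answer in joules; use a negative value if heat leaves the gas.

-2780 J

n = P₁V₁/(RT₁) = 138×26.4/(8.314×270) = 1.62 mol.
Polytropic n=1.3: T₂ = T₁(V₁/V₂)^(n−1) = 270×(3.18)^0.30 = 382 K; P₂ = P₁(V₁/V₂)^n = 622 kPa.
W = (P₁V₁−P₂V₂)/(n−1) = (138×26.4−622×8.29)/0.30 = -5050 J.
ΔU = nCvΔT = 1.62×12.5×(382−270) = 2270 J.
Q = ΔU + W = -2780 J.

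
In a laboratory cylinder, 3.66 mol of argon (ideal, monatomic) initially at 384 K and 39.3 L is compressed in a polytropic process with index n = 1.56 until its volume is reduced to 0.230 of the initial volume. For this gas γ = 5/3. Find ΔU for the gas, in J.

22400 J

P₁ = nRT₁/V₁ = 3.66×8.314×384/39.3 = 297 kPa.
Polytropic n=1.56: T₂ = T₁(V₁/V₂)^(n−1) = 384×(4.35)^0.56 = 875 K; P₂ = P₁(V₁/V₂)^n = 2940 kPa.
For an ideal gas ΔU = nCvΔT with Cv = (3/2)R = 12.5 J/(mol·K).
ΔU = 3.66×12.5×(875−384) = 22400 J.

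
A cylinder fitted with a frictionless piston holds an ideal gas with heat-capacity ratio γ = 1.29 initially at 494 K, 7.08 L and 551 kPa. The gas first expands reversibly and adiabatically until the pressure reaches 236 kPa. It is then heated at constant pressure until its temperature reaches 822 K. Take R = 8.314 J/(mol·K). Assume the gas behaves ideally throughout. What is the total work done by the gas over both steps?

n = P₁V₁/(RT₁) = 551×7.08/(8.314×494) = 0.950 mol.
Step 1 — Adiabatic: T₂/T₁ = (P₂/P₁)^((γ−1)/γ) ⇒ T₂ = 494×(0.428)^0.225 = 408 K; V₂ = 13.7 L.
ΔU = nCvΔT = 0.950×28.7×(408−494) = -2330 J.
Q = 0 for an adiabatic process, so W = −ΔU = 2330 J.
State after step 1: P = 236 kPa, V = 13.7 L, T = 408 K.
Step 2 — Isobaric: P stays 236 kPa; V/T = const ⇒ T₂ = 822 K, V₂ = 27.5 L.
W = PΔV = 236×(27.5−13.7) kPa·L = 3270 J.
ΔU = nCvΔT = 0.950×28.7×(822−408) = 11300 J.
Q = ΔU + W = nCpΔT = 14500 J.
Net over both steps: W = 5600 J, Q = 14500 J, ΔU = 8930 J.

5600 J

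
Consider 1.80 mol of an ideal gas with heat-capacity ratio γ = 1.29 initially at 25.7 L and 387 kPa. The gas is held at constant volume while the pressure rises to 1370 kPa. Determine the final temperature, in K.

2350 K

T₁ = P₁V₁/(nR) = 387×25.7/(1.80×8.314) = 665 K.
Isochoric: V stays 25.7 L; P/T = const ⇒ T₂ = 2350 K, P₂ = 1370 kPa.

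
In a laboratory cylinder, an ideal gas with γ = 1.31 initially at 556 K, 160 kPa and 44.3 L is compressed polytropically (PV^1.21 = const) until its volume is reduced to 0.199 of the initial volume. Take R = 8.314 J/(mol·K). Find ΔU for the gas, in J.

9230 J

n = P₁V₁/(RT₁) = 160×44.3/(8.314×556) = 1.53 mol.
Polytropic n=1.21: T₂ = T₁(V₁/V₂)^(n−1) = 556×(5.03)^0.21 = 780 K; P₂ = P₁(V₁/V₂)^n = 1130 kPa.
For an ideal gas ΔU = nCvΔT with Cv = R/(γ−1) = 26.8 J/(mol·K).
ΔU = 1.53×26.8×(780−556) = 9230 J.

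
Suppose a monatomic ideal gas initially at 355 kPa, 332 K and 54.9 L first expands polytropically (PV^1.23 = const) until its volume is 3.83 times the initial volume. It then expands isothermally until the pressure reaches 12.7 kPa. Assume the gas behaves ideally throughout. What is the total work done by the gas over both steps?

n = P₁V₁/(RT₁) = 355×54.9/(8.314×332) = 7.06 mol.
Step 1 — Polytropic n=1.23: T₂ = T₁(V₁/V₂)^(n−1) = 332×(0.261)^0.23 = 244 K; P₂ = P₁(V₁/V₂)^n = 68.1 kPa.
W = (P₁V₁−P₂V₂)/(n−1) = (355×54.9−68.1×210)/0.23 = 22500 J.
ΔU = nCvΔT = 7.06×12.5×(244−332) = -7770 J.
Q = ΔU + W = 14700 J.
State after step 1: P = 68.1 kPa, V = 210 L, T = 244 K.
Step 2 — Isothermal: T stays 244 K; PV = const ⇒ V₂ = 1130 L, P₂ = 12.7 kPa.
ΔU = 0 (ideal gas, T constant).
W = nRT ln(V₂/V₁) = 7.06×8.314×244×ln(5.36) = 24000 J.
Q = ΔU + W = 24000 J.
Net over both steps: W = 46500 J, Q = 38800 J, ΔU = -7770 J.

46500 J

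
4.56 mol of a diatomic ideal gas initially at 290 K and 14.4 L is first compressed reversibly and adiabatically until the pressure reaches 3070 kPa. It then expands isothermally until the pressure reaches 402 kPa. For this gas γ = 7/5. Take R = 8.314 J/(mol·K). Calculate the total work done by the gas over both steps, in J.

19800 J

P₁ = nRT₁/V₁ = 4.56×8.314×290/14.4 = 764 kPa.
Step 1 — Adiabatic: T₂/T₁ = (P₂/P₁)^((γ−1)/γ) ⇒ T₂ = 290×(4.02)^0.286 = 432 K; V₂ = 5.33 L.
ΔU = nCvΔT = 4.56×20.8×(432−290) = 13400 J.
Q = 0 for an adiabatic process, so W = −ΔU = -13400 J.
State after step 1: P = 3070 kPa, V = 5.33 L, T = 432 K.
Step 2 — Isothermal: T stays 432 K; PV = const ⇒ V₂ = 40.7 L, P₂ = 402 kPa.
ΔU = 0 (ideal gas, T constant).
W = nRT ln(V₂/V₁) = 4.56×8.314×432×ln(7.64) = 33300 J.
Q = ΔU + W = 33300 J.
Net over both steps: W = 19800 J, Q = 33300 J, ΔU = 13400 J.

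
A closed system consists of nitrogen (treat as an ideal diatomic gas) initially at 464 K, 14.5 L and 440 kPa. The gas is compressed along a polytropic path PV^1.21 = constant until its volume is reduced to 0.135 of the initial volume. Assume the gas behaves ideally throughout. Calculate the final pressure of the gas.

Polytropic n=1.21: T₂ = T₁(V₁/V₂)^(n−1) = 464×(7.41)^0.21 = 707 K; P₂ = P₁(V₁/V₂)^n = 4960 kPa.

4960 kPa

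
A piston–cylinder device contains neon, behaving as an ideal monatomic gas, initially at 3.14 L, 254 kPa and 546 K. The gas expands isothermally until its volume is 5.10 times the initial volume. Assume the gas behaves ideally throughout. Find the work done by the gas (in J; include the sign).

n = P₁V₁/(RT₁) = 254×3.14/(8.314×546) = 0.176 mol.
Isothermal: T stays 546 K; PV = const ⇒ V₂ = 16.0 L, P₂ = 49.8 kPa.
W = nRT ln(V₂/V₁) = 0.176×8.314×546×ln(5.10) = 1300 J.

1300 J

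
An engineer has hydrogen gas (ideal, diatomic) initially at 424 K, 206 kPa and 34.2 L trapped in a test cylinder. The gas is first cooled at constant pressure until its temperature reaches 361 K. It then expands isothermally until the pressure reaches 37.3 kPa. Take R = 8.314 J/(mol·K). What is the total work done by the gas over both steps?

n = P₁V₁/(RT₁) = 206×34.2/(8.314×424) = 2.00 mol.
Step 1 — Isobaric: P stays 206 kPa; V/T = const ⇒ T₂ = 361 K, V₂ = 29.1 L.
W = PΔV = 206×(29.1−34.2) kPa·L = -1050 J.
ΔU = nCvΔT = 2.00×20.8×(361−424) = -2620 J.
Q = ΔU + W = nCpΔT = -3660 J.
State after step 1: P = 206 kPa, V = 29.1 L, T = 361 K.
Step 2 — Isothermal: T stays 361 K; PV = const ⇒ V₂ = 161 L, P₂ = 37.3 kPa.
ΔU = 0 (ideal gas, T constant).
W = nRT ln(V₂/V₁) = 2.00×8.314×361×ln(5.52) = 10300 J.
Q = ΔU + W = 10300 J.
Net over both steps: W = 9200 J, Q = 6590 J, ΔU = -2620 J.

9200 J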